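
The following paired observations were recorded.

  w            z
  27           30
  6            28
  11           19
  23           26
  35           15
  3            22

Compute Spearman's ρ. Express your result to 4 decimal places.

-0.1429

Rank w: 5, 2, 3, 4, 6, 1
Rank z: 6, 5, 2, 4, 1, 3
d = rank(w) − rank(z): -1, -3, 1, 0, 5, -2; Σd² = 40
ρ = 1 − 6Σd² / [n(n²−1)] = 1 − 6×40 / (6×35) = 1 − 240/210 ≈ -0.1429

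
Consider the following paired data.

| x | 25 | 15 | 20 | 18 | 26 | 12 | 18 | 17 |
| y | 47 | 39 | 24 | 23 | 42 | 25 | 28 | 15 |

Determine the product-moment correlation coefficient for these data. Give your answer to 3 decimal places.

0.597

n = 8, Σx = 151, Σy = 243, Σx² = 3007, Σy² = 8233, Σxy = 4805
nΣxy − ΣxΣy = 38440 − 36693 = 1747
nΣx² − (Σx)² = 24056 − 22801 = 1255; nΣy² − (Σy)² = 65864 − 59049 = 6815
r = 1747 / √(1255 × 6815) = 1747 / 2924.5213 ≈ 0.597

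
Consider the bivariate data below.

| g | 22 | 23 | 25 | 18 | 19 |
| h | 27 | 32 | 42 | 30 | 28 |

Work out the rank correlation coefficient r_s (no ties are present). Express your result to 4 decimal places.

0.6000

Rank g: 3, 4, 5, 1, 2
Rank h: 1, 4, 5, 3, 2
d = rank(g) − rank(h): 2, 0, 0, -2, 0; Σd² = 8
ρ = 1 − 6Σd² / [n(n²−1)] = 1 − 6×8 / (5×24) = 1 − 48/120 ≈ 0.6000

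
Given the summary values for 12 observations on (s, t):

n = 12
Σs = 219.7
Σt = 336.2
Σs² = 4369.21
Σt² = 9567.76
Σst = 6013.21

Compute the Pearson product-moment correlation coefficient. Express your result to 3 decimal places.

r = (nΣst − ΣsΣt) / √[(nΣs² − (Σs)²)(nΣt² − (Σt)²)]
Numerator: 12×6013.21 − 219.7×336.2 = -1704.62
Denominator: √[(52430.52 − 48268.09)(114813.12 − 113030.44)] = √[4162.43 × 1782.68] = 2724.0192
r = -1704.62 / 2724.0192 ≈ -0.626

-0.626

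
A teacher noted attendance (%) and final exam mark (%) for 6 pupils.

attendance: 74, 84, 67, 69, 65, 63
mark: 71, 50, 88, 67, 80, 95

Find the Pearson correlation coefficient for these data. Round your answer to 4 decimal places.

n = 6, Σx = 422, Σy = 451, Σx² = 29976, Σy² = 35199, Σxy = 31158
nΣxy − ΣxΣy = 186948 − 190322 = -3374
nΣx² − (Σx)² = 179856 − 178084 = 1772; nΣy² − (Σy)² = 211194 − 203401 = 7793
r = -3374 / √(1772 × 7793) = -3374 / 3716.0727 ≈ -0.9079

-0.9079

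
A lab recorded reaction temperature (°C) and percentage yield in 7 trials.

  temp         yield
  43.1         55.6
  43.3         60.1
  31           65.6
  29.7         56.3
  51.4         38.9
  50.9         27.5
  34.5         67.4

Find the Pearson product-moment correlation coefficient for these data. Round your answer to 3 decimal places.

n = 7, Σx = 283.9, Σy = 371.4, Σx² = 11998.61, Σy² = 20988.64, Σxy = 14428.91
nΣxy − ΣxΣy = 101002.37 − 105440.46 = -4438.09
nΣx² − (Σx)² = 83990.27 − 80599.21 = 3391.06; nΣy² − (Σy)² = 146920.48 − 137937.96 = 8982.52
r = -4438.09 / √(3391.06 × 8982.52) = -4438.09 / 5519.0818 ≈ -0.804

-0.804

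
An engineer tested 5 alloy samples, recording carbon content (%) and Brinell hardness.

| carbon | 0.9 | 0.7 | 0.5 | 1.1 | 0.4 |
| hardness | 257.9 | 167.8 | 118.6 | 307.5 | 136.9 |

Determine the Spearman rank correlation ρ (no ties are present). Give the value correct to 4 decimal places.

Rank carbon: 4, 3, 2, 5, 1
Rank hardness: 4, 3, 1, 5, 2
d = rank(carbon) − rank(hardness): 0, 0, 1, 0, -1; Σd² = 2
ρ = 1 − 6Σd² / [n(n²−1)] = 1 − 6×2 / (5×24) = 1 − 12/120 ≈ 0.9000

0.9000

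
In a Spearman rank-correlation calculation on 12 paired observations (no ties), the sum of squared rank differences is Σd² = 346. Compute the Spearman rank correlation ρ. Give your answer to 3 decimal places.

-0.210

ρ = 1 − 6Σd² / [n(n²−1)] = 1 − 6×346 / (12×143)
  = 1 − 2076/1716 = 1 − 1.2098 ≈ -0.210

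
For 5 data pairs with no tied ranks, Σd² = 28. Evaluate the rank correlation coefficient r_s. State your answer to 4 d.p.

ρ = 1 − 6Σd² / [n(n²−1)] = 1 − 6×28 / (5×24)
  = 1 − 168/120 = 1 − 1.40000 ≈ -0.4000

-0.4000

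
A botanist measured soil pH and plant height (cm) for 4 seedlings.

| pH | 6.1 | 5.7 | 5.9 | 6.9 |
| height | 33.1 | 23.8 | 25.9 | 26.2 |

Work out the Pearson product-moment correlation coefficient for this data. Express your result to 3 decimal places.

n = 4, Σx = 24.6, Σy = 109, Σx² = 152.12, Σy² = 3019.3, Σxy = 671.16
nΣxy − ΣxΣy = 2684.64 − 2681.4 = 3.24
nΣx² − (Σx)² = 608.48 − 605.16 = 3.32; nΣy² − (Σy)² = 12077.2 − 11881 = 196.2
r = 3.24 / √(3.32 × 196.2) = 3.24 / 25.5222 ≈ 0.127

0.127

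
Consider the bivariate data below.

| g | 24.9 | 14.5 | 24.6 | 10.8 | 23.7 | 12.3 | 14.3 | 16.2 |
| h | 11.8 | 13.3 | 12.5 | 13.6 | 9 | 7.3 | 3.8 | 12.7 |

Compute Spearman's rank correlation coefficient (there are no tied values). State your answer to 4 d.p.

-0.0952

Rank g: 8, 4, 7, 1, 6, 2, 3, 5
Rank h: 4, 7, 5, 8, 3, 2, 1, 6
d = rank(g) − rank(h): 4, -3, 2, -7, 3, 0, 2, -1; Σd² = 92
ρ = 1 − 6Σd² / [n(n²−1)] = 1 − 6×92 / (8×63) = 1 − 552/504 ≈ -0.0952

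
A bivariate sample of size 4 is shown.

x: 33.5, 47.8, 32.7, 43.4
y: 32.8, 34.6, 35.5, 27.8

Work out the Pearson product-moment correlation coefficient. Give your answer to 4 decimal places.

-0.2995

n = 4, Σx = 157.4, Σy = 130.7, Σx² = 6359.94, Σy² = 4306.09, Σxy = 5120.05
nΣxy − ΣxΣy = 20480.2 − 20572.18 = -91.98
nΣx² − (Σx)² = 25439.76 − 24774.76 = 665; nΣy² − (Σy)² = 17224.36 − 17082.49 = 141.87
r = -91.98 / √(665 × 141.87) = -91.98 / 307.1540 ≈ -0.2995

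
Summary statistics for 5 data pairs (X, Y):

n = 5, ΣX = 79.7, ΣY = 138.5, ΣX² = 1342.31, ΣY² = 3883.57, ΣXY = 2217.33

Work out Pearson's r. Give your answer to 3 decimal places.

0.166

r = (nΣXY − ΣXΣY) / √[(nΣX² − (ΣX)²)(nΣY² − (ΣY)²)]
Numerator: 5×2217.33 − 79.7×138.5 = 48.2
Denominator: √[(6711.55 − 6352.09)(19417.85 − 19182.25)] = √[359.46 × 235.6] = 291.0134
r = 48.2 / 291.0134 ≈ 0.166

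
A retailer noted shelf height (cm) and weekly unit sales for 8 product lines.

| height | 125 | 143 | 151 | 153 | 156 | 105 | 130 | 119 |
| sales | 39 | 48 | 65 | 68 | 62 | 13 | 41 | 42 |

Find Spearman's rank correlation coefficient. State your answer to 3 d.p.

0.857

Rank height: 3, 5, 6, 7, 8, 1, 4, 2
Rank sales: 2, 5, 7, 8, 6, 1, 3, 4
d = rank(height) − rank(sales): 1, 0, -1, -1, 2, 0, 1, -2; Σd² = 12
ρ = 1 − 6Σd² / [n(n²−1)] = 1 − 6×12 / (8×63) = 1 − 72/504 ≈ 0.857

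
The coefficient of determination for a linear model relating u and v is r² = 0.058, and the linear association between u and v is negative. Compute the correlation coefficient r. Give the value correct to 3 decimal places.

|r| = √0.058 = 0.241
The association is negative, so r = −0.241.

-0.241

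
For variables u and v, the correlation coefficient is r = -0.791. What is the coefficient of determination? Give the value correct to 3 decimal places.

r² = (-0.791)² = 0.626

0.626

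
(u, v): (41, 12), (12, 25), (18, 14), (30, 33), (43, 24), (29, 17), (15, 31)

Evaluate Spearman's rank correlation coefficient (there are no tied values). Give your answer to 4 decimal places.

Rank u: 6, 1, 3, 5, 7, 4, 2
Rank v: 1, 5, 2, 7, 4, 3, 6
d = rank(u) − rank(v): 5, -4, 1, -2, 3, 1, -4; Σd² = 72
ρ = 1 − 6Σd² / [n(n²−1)] = 1 − 6×72 / (7×48) = 1 − 432/336 ≈ -0.2857

-0.2857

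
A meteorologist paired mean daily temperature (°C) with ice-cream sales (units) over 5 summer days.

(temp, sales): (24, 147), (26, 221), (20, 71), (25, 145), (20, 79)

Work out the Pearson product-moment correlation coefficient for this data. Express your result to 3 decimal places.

n = 5, Σx = 115, Σy = 663, Σx² = 2677, Σy² = 102757, Σxy = 15899
nΣxy − ΣxΣy = 79495 − 76245 = 3250
nΣx² − (Σx)² = 13385 − 13225 = 160; nΣy² − (Σy)² = 513785 − 439569 = 74216
r = 3250 / √(160 × 74216) = 3250 / 3445.9483 ≈ 0.943

0.943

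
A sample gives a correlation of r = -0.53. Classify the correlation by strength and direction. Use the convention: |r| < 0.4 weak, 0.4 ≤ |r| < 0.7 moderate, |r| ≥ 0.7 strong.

moderate negative

r = -0.53 < 0 so the relationship is negative.
|r| = 0.53, which falls in the moderate range.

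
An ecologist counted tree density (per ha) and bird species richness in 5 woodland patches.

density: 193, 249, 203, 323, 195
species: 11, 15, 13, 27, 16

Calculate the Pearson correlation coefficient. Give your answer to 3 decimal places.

n = 5, Σx = 1163, Σy = 82, Σx² = 282813, Σy² = 1500, Σxy = 20338
nΣxy − ΣxΣy = 101690 − 95366 = 6324
nΣx² − (Σx)² = 1414065 − 1352569 = 61496; nΣy² − (Σy)² = 7500 − 6724 = 776
r = 6324 / √(61496 × 776) = 6324 / 6908.0313 ≈ 0.915

0.915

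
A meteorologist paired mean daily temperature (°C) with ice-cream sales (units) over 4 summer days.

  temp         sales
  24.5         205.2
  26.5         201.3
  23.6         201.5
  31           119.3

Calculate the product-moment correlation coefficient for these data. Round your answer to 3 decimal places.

n = 4, Σx = 105.6, Σy = 727.3, Σx² = 2820.46, Σy² = 137463.47, Σxy = 18815.55
nΣxy − ΣxΣy = 75262.2 − 76802.88 = -1540.68
nΣx² − (Σx)² = 11281.84 − 11151.36 = 130.48; nΣy² − (Σy)² = 549853.88 − 528965.29 = 20888.59
r = -1540.68 / √(130.48 × 20888.59) = -1540.68 / 1650.9219 ≈ -0.933

-0.933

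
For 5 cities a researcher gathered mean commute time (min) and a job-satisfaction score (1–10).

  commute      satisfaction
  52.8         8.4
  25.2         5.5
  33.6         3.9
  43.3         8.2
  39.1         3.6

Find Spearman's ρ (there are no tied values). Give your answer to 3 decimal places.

0.600

Rank commute: 5, 1, 2, 4, 3
Rank satisfaction: 5, 3, 2, 4, 1
d = rank(commute) − rank(satisfaction): 0, -2, 0, 0, 2; Σd² = 8
ρ = 1 − 6Σd² / [n(n²−1)] = 1 − 6×8 / (5×24) = 1 − 48/120 ≈ 0.600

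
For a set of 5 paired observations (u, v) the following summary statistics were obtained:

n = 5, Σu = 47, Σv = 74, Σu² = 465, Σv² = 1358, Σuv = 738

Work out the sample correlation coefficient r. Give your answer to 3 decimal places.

r = (nΣuv − ΣuΣv) / √[(nΣu² − (Σu)²)(nΣv² − (Σv)²)]
Numerator: 5×738 − 47×74 = 212
Denominator: √[(2325 − 2209)(6790 − 5476)] = √[116 × 1314] = 390.4152
r = 212 / 390.4152 ≈ 0.543

0.543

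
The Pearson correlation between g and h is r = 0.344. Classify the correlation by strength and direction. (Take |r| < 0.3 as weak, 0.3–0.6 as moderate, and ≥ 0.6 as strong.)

r = 0.344 > 0 so the relationship is positive.
|r| = 0.344, which falls in the moderate range.

moderate positive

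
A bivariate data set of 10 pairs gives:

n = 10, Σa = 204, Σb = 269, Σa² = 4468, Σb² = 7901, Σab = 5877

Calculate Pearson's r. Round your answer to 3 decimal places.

0.863

r = (nΣab − ΣaΣb) / √[(nΣa² − (Σa)²)(nΣb² − (Σb)²)]
Numerator: 10×5877 − 204×269 = 3894
Denominator: √[(44680 − 41616)(79010 − 72361)] = √[3064 × 6649] = 4513.5946
r = 3894 / 4513.5946 ≈ 0.863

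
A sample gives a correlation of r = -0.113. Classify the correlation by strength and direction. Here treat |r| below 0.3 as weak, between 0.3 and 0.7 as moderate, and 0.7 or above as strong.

r = -0.113 < 0 so the relationship is negative.
|r| = 0.113, which falls in the weak range.

weak negative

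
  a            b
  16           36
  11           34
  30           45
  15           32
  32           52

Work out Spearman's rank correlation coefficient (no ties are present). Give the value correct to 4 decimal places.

0.9000

Rank a: 3, 1, 4, 2, 5
Rank b: 3, 2, 4, 1, 5
d = rank(a) − rank(b): 0, -1, 0, 1, 0; Σd² = 2
ρ = 1 − 6Σd² / [n(n²−1)] = 1 − 6×2 / (5×24) = 1 − 12/120 ≈ 0.9000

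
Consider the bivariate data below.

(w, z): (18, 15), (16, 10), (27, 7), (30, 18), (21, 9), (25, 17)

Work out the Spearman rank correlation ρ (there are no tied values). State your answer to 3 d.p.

0.257

Rank w: 2, 1, 5, 6, 3, 4
Rank z: 4, 3, 1, 6, 2, 5
d = rank(w) − rank(z): -2, -2, 4, 0, 1, -1; Σd² = 26
ρ = 1 − 6Σd² / [n(n²−1)] = 1 − 6×26 / (6×35) = 1 − 156/210 ≈ 0.257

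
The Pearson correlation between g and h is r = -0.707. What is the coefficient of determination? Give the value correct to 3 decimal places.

r² = (-0.707)² = 0.500

0.500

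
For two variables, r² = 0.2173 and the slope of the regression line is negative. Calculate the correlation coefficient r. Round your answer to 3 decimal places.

-0.466

|r| = √0.2173 = 0.466
The association is negative, so r = −0.466.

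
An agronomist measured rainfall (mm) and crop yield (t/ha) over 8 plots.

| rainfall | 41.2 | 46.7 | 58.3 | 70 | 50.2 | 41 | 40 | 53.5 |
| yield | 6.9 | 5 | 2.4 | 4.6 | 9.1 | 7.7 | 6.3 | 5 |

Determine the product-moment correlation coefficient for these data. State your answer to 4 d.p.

n = 8, Σx = 400.9, Σy = 47, Σx² = 20840.51, Σy² = 306.32, Σxy = 2271.72
nΣxy − ΣxΣy = 18173.76 − 18842.3 = -668.54
nΣx² − (Σx)² = 166724.08 − 160720.81 = 6003.27; nΣy² − (Σy)² = 2450.56 − 2209 = 241.56
r = -668.54 / √(6003.27 × 241.56) = -668.54 / 1204.2217 ≈ -0.5552

-0.5552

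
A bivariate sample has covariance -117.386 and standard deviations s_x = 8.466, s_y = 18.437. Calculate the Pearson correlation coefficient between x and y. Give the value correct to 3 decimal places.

r = Cov(x,y) / (s_x · s_y) = -117.386 / (8.466 × 18.437)
  = -117.386 / 156.0876 ≈ -0.752

-0.752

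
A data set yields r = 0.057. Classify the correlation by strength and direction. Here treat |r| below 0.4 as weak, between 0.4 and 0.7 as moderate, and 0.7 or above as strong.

r = 0.057 > 0 so the relationship is positive.
|r| = 0.057, which falls in the weak range.

weak positive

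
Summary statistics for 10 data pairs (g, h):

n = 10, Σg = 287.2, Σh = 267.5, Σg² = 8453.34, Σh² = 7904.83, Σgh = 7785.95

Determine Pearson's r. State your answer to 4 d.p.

r = (nΣgh − ΣgΣh) / √[(nΣg² − (Σg)²)(nΣh² − (Σh)²)]
Numerator: 10×7785.95 − 287.2×267.5 = 1033.5
Denominator: √[(84533.4 − 82483.84)(79048.3 − 71556.25)] = √[2049.56 × 7492.05] = 3918.5975
r = 1033.5 / 3918.5975 ≈ 0.2637

0.2637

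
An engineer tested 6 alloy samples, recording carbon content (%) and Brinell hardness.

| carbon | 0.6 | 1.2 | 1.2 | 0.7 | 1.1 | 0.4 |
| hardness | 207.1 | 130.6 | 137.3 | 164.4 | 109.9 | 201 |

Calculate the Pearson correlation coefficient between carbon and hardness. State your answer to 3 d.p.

n = 6, Σx = 5.2, Σy = 950.3, Σx² = 5.1, Σy² = 158304.43, Σxy = 762.11
nΣxy − ΣxΣy = 4572.66 − 4941.56 = -368.9
nΣx² − (Σx)² = 30.6 − 27.04 = 3.56; nΣy² − (Σy)² = 949826.58 − 903070.09 = 46756.49
r = -368.9 / √(3.56 × 46756.49) = -368.9 / 407.9866 ≈ -0.904

-0.904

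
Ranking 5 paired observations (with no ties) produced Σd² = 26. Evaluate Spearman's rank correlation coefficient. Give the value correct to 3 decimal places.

ρ = 1 − 6Σd² / [n(n²−1)] = 1 − 6×26 / (5×24)
  = 1 − 156/120 = 1 − 1.3000 ≈ -0.300

-0.300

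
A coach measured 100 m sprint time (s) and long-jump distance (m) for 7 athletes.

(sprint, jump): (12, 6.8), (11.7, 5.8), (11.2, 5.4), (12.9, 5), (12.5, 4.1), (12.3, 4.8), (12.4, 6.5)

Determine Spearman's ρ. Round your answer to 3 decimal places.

Rank sprint: 3, 2, 1, 7, 6, 4, 5
Rank jump: 7, 5, 4, 3, 1, 2, 6
d = rank(sprint) − rank(jump): -4, -3, -3, 4, 5, 2, -1; Σd² = 80
ρ = 1 − 6Σd² / [n(n²−1)] = 1 − 6×80 / (7×48) = 1 − 480/336 ≈ -0.429

-0.429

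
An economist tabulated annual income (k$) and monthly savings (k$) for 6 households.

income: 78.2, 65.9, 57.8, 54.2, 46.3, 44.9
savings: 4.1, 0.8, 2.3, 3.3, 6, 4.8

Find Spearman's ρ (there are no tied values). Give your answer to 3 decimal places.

Rank income: 6, 5, 4, 3, 2, 1
Rank savings: 4, 1, 2, 3, 6, 5
d = rank(income) − rank(savings): 2, 4, 2, 0, -4, -4; Σd² = 56
ρ = 1 − 6Σd² / [n(n²−1)] = 1 − 6×56 / (6×35) = 1 − 336/210 ≈ -0.600

-0.600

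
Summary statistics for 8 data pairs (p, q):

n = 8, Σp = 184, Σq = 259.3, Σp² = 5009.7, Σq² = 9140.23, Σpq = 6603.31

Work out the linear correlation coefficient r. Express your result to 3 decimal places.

r = (nΣpq − ΣpΣq) / √[(nΣp² − (Σp)²)(nΣq² − (Σq)²)]
Numerator: 8×6603.31 − 184×259.3 = 5115.28
Denominator: √[(40077.6 − 33856)(73121.84 − 67236.49)] = √[6221.6 × 5885.35] = 6051.1399
r = 5115.28 / 6051.1399 ≈ 0.845

0.845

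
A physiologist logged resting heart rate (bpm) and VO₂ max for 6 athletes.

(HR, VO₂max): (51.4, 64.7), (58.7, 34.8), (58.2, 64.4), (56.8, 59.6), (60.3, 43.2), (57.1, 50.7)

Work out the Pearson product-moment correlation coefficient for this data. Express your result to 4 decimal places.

n = 6, Σx = 342.5, Σy = 317.4, Σx² = 19597.63, Σy² = 17533.38, Σxy = 18001.63
nΣxy − ΣxΣy = 108009.78 − 108709.5 = -699.72
nΣx² − (Σx)² = 117585.78 − 117306.25 = 279.53; nΣy² − (Σy)² = 105200.28 − 100742.76 = 4457.52
r = -699.72 / √(279.53 × 4457.52) = -699.72 / 1116.2484 ≈ -0.6268

-0.6268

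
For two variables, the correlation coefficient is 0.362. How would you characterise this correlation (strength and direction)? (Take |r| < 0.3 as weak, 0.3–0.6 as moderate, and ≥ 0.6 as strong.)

r = 0.362 > 0 so the relationship is positive.
|r| = 0.362, which falls in the moderate range.

moderate positive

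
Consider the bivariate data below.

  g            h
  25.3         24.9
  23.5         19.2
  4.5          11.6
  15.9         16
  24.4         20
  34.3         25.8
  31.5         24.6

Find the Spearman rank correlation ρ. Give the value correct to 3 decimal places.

Rank g: 5, 3, 1, 2, 4, 7, 6
Rank h: 6, 3, 1, 2, 4, 7, 5
d = rank(g) − rank(h): -1, 0, 0, 0, 0, 0, 1; Σd² = 2
ρ = 1 − 6Σd² / [n(n²−1)] = 1 − 6×2 / (7×48) = 1 − 12/336 ≈ 0.964

0.964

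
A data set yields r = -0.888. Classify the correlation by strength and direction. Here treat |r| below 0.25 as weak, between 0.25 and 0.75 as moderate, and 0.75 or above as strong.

r = -0.888 < 0 so the relationship is negative.
|r| = 0.888, which falls in the strong range.

strong negative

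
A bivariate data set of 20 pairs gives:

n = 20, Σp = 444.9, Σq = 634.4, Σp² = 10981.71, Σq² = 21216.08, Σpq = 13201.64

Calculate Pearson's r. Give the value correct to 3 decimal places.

-0.836

r = (nΣpq − ΣpΣq) / √[(nΣp² − (Σp)²)(nΣq² − (Σq)²)]
Numerator: 20×13201.64 − 444.9×634.4 = -18211.76
Denominator: √[(219634.2 − 197936.01)(424321.6 − 402463.36)] = √[21698.19 × 21858.24] = 21778.0680
r = -18211.76 / 21778.0680 ≈ -0.836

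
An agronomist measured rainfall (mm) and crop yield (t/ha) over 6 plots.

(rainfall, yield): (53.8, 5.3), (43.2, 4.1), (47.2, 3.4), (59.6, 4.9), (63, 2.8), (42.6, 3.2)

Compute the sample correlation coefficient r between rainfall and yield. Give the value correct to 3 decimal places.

n = 6, Σx = 309.4, Σy = 23.7, Σx² = 16324.44, Σy² = 98.55, Σxy = 1227.5
nΣxy − ΣxΣy = 7365 − 7332.78 = 32.22
nΣx² − (Σx)² = 97946.64 − 95728.36 = 2218.28; nΣy² − (Σy)² = 591.3 − 561.69 = 29.61
r = 32.22 / √(2218.28 × 29.61) = 32.22 / 256.2875 ≈ 0.126

0.126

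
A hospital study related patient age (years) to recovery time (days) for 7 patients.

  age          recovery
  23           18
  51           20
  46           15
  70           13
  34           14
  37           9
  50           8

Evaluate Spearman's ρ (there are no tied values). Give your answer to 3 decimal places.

Rank age: 1, 6, 4, 7, 2, 3, 5
Rank recovery: 6, 7, 5, 3, 4, 2, 1
d = rank(age) − rank(recovery): -5, -1, -1, 4, -2, 1, 4; Σd² = 64
ρ = 1 − 6Σd² / [n(n²−1)] = 1 − 6×64 / (7×48) = 1 − 384/336 ≈ -0.143

-0.143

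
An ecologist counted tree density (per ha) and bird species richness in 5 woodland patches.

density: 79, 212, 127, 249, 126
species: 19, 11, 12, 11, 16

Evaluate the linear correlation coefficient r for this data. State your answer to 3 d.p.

-0.837

n = 5, Σx = 793, Σy = 69, Σx² = 145191, Σy² = 1003, Σxy = 10112
nΣxy − ΣxΣy = 50560 − 54717 = -4157
nΣx² − (Σx)² = 725955 − 628849 = 97106; nΣy² − (Σy)² = 5015 − 4761 = 254
r = -4157 / √(97106 × 254) = -4157 / 4966.3794 ≈ -0.837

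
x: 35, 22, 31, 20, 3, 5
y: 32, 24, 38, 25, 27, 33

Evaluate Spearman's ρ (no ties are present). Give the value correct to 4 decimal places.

0.2000

Rank x: 6, 4, 5, 3, 1, 2
Rank y: 4, 1, 6, 2, 3, 5
d = rank(x) − rank(y): 2, 3, -1, 1, -2, -3; Σd² = 28
ρ = 1 − 6Σd² / [n(n²−1)] = 1 − 6×28 / (6×35) = 1 − 168/210 ≈ 0.2000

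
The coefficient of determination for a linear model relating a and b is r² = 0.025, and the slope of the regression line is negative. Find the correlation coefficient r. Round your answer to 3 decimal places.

-0.158

|r| = √0.025 = 0.158
The association is negative, so r = −0.158.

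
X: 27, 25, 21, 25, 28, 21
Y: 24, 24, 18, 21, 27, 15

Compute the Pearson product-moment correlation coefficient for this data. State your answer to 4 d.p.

n = 6, ΣX = 147, ΣY = 129, ΣX² = 3645, ΣY² = 2871, ΣXY = 3222
nΣXY − ΣXΣY = 19332 − 18963 = 369
nΣX² − (ΣX)² = 21870 − 21609 = 261; nΣY² − (ΣY)² = 17226 − 16641 = 585
r = 369 / √(261 × 585) = 369 / 390.7493 ≈ 0.9443

0.9443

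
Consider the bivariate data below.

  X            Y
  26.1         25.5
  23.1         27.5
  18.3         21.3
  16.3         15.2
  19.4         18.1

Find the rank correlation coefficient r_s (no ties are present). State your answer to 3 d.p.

0.800

Rank X: 5, 4, 2, 1, 3
Rank Y: 4, 5, 3, 1, 2
d = rank(X) − rank(Y): 1, -1, -1, 0, 1; Σd² = 4
ρ = 1 − 6Σd² / [n(n²−1)] = 1 − 6×4 / (5×24) = 1 − 24/120 ≈ 0.800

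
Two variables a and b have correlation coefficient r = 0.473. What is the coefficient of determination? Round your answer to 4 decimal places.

r² = (0.473)² = 0.2237

0.2237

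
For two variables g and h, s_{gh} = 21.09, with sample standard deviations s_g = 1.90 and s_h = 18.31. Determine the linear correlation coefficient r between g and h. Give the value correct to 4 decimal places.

0.6062

r = Cov(g,h) / (s_g · s_h) = 21.09 / (1.90 × 18.31)
  = 21.09 / 34.7890 ≈ 0.6062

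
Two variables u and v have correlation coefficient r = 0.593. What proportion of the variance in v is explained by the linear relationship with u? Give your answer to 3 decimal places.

r² = (0.593)² = 0.352

0.352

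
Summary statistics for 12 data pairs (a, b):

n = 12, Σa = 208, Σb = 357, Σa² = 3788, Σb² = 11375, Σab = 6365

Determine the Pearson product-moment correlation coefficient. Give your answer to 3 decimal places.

r = (nΣab − ΣaΣb) / √[(nΣa² − (Σa)²)(nΣb² − (Σb)²)]
Numerator: 12×6365 − 208×357 = 2124
Denominator: √[(45456 − 43264)(136500 − 127449)] = √[2192 × 9051] = 4454.1881
r = 2124 / 4454.1881 ≈ 0.477

0.477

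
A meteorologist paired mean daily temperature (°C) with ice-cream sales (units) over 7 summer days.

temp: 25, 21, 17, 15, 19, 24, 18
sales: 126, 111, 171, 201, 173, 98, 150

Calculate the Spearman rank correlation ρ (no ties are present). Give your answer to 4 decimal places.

-0.7857

Rank temp: 7, 5, 2, 1, 4, 6, 3
Rank sales: 3, 2, 5, 7, 6, 1, 4
d = rank(temp) − rank(sales): 4, 3, -3, -6, -2, 5, -1; Σd² = 100
ρ = 1 − 6Σd² / [n(n²−1)] = 1 − 6×100 / (7×48) = 1 − 600/336 ≈ -0.7857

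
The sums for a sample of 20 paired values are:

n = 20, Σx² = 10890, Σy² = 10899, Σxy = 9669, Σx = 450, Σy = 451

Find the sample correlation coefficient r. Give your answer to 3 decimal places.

r = (nΣxy − ΣxΣy) / √[(nΣx² − (Σx)²)(nΣy² − (Σy)²)]
Numerator: 20×9669 − 450×451 = -9570
Denominator: √[(217800 − 202500)(217980 − 203401)] = √[15300 × 14579] = 14935.1498
r = -9570 / 14935.1498 ≈ -0.641

-0.641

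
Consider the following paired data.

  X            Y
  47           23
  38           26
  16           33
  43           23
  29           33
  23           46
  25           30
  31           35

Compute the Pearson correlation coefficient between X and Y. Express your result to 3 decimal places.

n = 8, ΣX = 252, ΣY = 249, ΣX² = 8714, ΣY² = 8153, ΣXY = 7436
nΣXY − ΣXΣY = 59488 − 62748 = -3260
nΣX² − (ΣX)² = 69712 − 63504 = 6208; nΣY² − (ΣY)² = 65224 − 62001 = 3223
r = -3260 / √(6208 × 3223) = -3260 / 4473.0732 ≈ -0.729

-0.729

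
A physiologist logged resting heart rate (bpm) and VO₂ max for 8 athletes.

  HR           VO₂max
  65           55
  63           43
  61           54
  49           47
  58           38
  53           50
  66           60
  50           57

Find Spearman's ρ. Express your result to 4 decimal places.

Rank HR: 7, 6, 5, 1, 4, 3, 8, 2
Rank VO₂max: 6, 2, 5, 3, 1, 4, 8, 7
d = rank(HR) − rank(VO₂max): 1, 4, 0, -2, 3, -1, 0, -5; Σd² = 56
ρ = 1 − 6Σd² / [n(n²−1)] = 1 − 6×56 / (8×63) = 1 − 336/504 ≈ 0.3333

0.3333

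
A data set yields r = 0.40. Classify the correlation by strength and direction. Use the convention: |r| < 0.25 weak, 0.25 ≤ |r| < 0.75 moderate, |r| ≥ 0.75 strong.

moderate positive

r = 0.40 > 0 so the relationship is positive.
|r| = 0.40, which falls in the moderate range.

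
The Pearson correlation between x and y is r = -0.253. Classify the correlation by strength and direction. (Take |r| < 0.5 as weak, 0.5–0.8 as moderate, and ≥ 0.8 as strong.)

weak negative

r = -0.253 < 0 so the relationship is negative.
|r| = 0.253, which falls in the weak range.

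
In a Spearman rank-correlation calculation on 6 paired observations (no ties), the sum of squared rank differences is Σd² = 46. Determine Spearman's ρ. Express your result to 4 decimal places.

ρ = 1 − 6Σd² / [n(n²−1)] = 1 − 6×46 / (6×35)
  = 1 − 276/210 = 1 − 1.31429 ≈ -0.3143

-0.3143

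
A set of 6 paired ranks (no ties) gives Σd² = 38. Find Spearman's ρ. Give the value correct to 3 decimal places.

ρ = 1 − 6Σd² / [n(n²−1)] = 1 − 6×38 / (6×35)
  = 1 − 228/210 = 1 − 1.0857 ≈ -0.086

-0.086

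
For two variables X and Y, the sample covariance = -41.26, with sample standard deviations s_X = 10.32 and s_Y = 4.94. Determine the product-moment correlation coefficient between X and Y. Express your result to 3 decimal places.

r = Cov(X,Y) / (s_X · s_Y) = -41.26 / (10.32 × 4.94)
  = -41.26 / 50.9808 ≈ -0.809

-0.809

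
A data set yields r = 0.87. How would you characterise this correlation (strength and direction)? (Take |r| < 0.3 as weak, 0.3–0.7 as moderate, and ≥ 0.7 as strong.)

strong positive

r = 0.87 > 0 so the relationship is positive.
|r| = 0.87, which falls in the strong range.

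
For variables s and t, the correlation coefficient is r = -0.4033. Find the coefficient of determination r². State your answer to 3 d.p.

r² = (-0.4033)² = 0.163

0.163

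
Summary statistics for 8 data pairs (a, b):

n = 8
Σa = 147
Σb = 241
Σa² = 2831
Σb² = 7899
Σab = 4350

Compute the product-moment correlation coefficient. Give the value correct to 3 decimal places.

r = (nΣab − ΣaΣb) / √[(nΣa² − (Σa)²)(nΣb² − (Σb)²)]
Numerator: 8×4350 − 147×241 = -627
Denominator: √[(22648 − 21609)(63192 − 58081)] = √[1039 × 5111] = 2304.4151
r = -627 / 2304.4151 ≈ -0.272

-0.272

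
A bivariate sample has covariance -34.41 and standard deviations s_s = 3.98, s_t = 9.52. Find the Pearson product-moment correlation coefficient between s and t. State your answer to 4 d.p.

-0.9082

r = Cov(s,t) / (s_s · s_t) = -34.41 / (3.98 × 9.52)
  = -34.41 / 37.8896 ≈ -0.9082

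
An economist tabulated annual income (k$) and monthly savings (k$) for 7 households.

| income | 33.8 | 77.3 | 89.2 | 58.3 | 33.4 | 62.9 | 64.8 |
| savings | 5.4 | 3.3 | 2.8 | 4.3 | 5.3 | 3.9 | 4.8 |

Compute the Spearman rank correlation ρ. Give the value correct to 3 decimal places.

Rank income: 2, 6, 7, 3, 1, 4, 5
Rank savings: 7, 2, 1, 4, 6, 3, 5
d = rank(income) − rank(savings): -5, 4, 6, -1, -5, 1, 0; Σd² = 104
ρ = 1 − 6Σd² / [n(n²−1)] = 1 − 6×104 / (7×48) = 1 − 624/336 ≈ -0.857

-0.857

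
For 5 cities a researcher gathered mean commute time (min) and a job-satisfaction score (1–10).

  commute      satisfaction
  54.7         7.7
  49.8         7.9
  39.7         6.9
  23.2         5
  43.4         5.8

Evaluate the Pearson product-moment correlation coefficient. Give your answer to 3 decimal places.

0.873

n = 5, Σx = 210.8, Σy = 33.3, Σx² = 9470.02, Σy² = 227.95, Σxy = 1456.26
nΣxy − ΣxΣy = 7281.3 − 7019.64 = 261.66
nΣx² − (Σx)² = 47350.1 − 44436.64 = 2913.46; nΣy² − (Σy)² = 1139.75 − 1108.89 = 30.86
r = 261.66 / √(2913.46 × 30.86) = 261.66 / 299.8489 ≈ 0.873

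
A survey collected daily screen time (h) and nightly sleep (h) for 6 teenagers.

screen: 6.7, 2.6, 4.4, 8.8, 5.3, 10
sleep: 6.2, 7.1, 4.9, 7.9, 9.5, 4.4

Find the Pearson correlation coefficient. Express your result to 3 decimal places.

n = 6, Σx = 37.8, Σy = 40, Σx² = 276.54, Σy² = 284.88, Σxy = 245.43
nΣxy − ΣxΣy = 1472.58 − 1512 = -39.42
nΣx² − (Σx)² = 1659.24 − 1428.84 = 230.4; nΣy² − (Σy)² = 1709.28 − 1600 = 109.28
r = -39.42 / √(230.4 × 109.28) = -39.42 / 158.6761 ≈ -0.248

-0.248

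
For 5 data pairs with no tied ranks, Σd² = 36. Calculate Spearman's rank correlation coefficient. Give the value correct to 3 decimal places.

-0.800

ρ = 1 − 6Σd² / [n(n²−1)] = 1 − 6×36 / (5×24)
  = 1 − 216/120 = 1 − 1.8000 ≈ -0.800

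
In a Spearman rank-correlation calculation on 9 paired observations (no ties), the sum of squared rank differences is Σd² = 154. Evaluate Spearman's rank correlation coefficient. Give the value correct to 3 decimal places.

-0.283

ρ = 1 − 6Σd² / [n(n²−1)] = 1 − 6×154 / (9×80)
  = 1 − 924/720 = 1 − 1.2833 ≈ -0.283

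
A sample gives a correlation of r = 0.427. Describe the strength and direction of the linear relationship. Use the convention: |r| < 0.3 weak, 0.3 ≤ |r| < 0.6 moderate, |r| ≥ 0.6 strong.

moderate positive

r = 0.427 > 0 so the relationship is positive.
|r| = 0.427, which falls in the moderate range.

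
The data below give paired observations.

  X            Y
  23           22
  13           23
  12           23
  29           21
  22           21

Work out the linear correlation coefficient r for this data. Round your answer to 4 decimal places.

-0.9040

n = 5, ΣX = 99, ΣY = 110, ΣX² = 2167, ΣY² = 2424, ΣXY = 2152
nΣXY − ΣXΣY = 10760 − 10890 = -130
nΣX² − (ΣX)² = 10835 − 9801 = 1034; nΣY² − (ΣY)² = 12120 − 12100 = 20
r = -130 / √(1034 × 20) = -130 / 143.8054 ≈ -0.9040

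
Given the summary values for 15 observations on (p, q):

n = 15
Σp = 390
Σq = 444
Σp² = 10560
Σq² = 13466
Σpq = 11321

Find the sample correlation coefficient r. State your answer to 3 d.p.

r = (nΣpq − ΣpΣq) / √[(nΣp² − (Σp)²)(nΣq² − (Σq)²)]
Numerator: 15×11321 − 390×444 = -3345
Denominator: √[(158400 − 152100)(201990 − 197136)] = √[6300 × 4854] = 5529.9367
r = -3345 / 5529.9367 ≈ -0.605

-0.605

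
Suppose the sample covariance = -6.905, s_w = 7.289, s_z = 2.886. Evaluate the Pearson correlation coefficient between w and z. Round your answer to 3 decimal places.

r = Cov(w,z) / (s_w · s_z) = -6.905 / (7.289 × 2.886)
  = -6.905 / 21.0361 ≈ -0.328

-0.328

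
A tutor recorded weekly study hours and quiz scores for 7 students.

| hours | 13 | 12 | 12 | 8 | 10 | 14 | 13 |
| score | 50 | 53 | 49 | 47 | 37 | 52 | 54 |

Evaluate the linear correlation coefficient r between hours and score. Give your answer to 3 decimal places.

n = 7, Σx = 82, Σy = 342, Σx² = 986, Σy² = 16908, Σxy = 4050
nΣxy − ΣxΣy = 28350 − 28044 = 306
nΣx² − (Σx)² = 6902 − 6724 = 178; nΣy² − (Σy)² = 118356 − 116964 = 1392
r = 306 / √(178 × 1392) = 306 / 497.7710 ≈ 0.615

0.615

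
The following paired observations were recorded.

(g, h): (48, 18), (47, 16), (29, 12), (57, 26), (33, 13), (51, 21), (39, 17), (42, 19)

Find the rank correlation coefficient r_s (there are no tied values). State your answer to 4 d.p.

0.8810

Rank g: 6, 5, 1, 8, 2, 7, 3, 4
Rank h: 5, 3, 1, 8, 2, 7, 4, 6
d = rank(g) − rank(h): 1, 2, 0, 0, 0, 0, -1, -2; Σd² = 10
ρ = 1 − 6Σd² / [n(n²−1)] = 1 − 6×10 / (8×63) = 1 − 60/504 ≈ 0.8810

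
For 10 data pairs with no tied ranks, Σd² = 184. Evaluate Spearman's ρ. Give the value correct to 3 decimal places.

-0.115

ρ = 1 − 6Σd² / [n(n²−1)] = 1 − 6×184 / (10×99)
  = 1 − 1104/990 = 1 − 1.1152 ≈ -0.115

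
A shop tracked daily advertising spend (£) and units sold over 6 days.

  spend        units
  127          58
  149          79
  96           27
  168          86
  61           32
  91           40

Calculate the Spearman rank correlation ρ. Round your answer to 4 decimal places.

Rank spend: 4, 5, 3, 6, 1, 2
Rank units: 4, 5, 1, 6, 2, 3
d = rank(spend) − rank(units): 0, 0, 2, 0, -1, -1; Σd² = 6
ρ = 1 − 6Σd² / [n(n²−1)] = 1 − 6×6 / (6×35) = 1 − 36/210 ≈ 0.8286

0.8286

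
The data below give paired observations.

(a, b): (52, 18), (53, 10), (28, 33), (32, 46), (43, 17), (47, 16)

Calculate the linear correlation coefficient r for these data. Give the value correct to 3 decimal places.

n = 6, Σa = 255, Σb = 140, Σa² = 11379, Σb² = 4174, Σab = 5345
nΣab − ΣaΣb = 32070 − 35700 = -3630
nΣa² − (Σa)² = 68274 − 65025 = 3249; nΣb² − (Σb)² = 25044 − 19600 = 5444
r = -3630 / √(3249 × 5444) = -3630 / 4205.6576 ≈ -0.863

-0.863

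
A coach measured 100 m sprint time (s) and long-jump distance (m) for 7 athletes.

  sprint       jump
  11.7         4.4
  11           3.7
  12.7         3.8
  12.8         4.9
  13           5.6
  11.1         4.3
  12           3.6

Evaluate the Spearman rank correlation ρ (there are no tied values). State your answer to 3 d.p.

Rank sprint: 3, 1, 5, 6, 7, 2, 4
Rank jump: 5, 2, 3, 6, 7, 4, 1
d = rank(sprint) − rank(jump): -2, -1, 2, 0, 0, -2, 3; Σd² = 22
ρ = 1 − 6Σd² / [n(n²−1)] = 1 − 6×22 / (7×48) = 1 − 132/336 ≈ 0.607

0.607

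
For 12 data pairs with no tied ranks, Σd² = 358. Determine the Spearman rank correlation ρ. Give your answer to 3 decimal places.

ρ = 1 − 6Σd² / [n(n²−1)] = 1 − 6×358 / (12×143)
  = 1 − 2148/1716 = 1 − 1.2517 ≈ -0.252

-0.252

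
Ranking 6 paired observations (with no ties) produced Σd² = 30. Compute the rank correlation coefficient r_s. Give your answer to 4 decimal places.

0.1429

ρ = 1 − 6Σd² / [n(n²−1)] = 1 − 6×30 / (6×35)
  = 1 − 180/210 = 1 − 0.85714 ≈ 0.1429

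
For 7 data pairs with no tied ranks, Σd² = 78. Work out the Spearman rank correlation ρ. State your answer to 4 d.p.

ρ = 1 − 6Σd² / [n(n²−1)] = 1 − 6×78 / (7×48)
  = 1 − 468/336 = 1 − 1.39286 ≈ -0.3929

-0.3929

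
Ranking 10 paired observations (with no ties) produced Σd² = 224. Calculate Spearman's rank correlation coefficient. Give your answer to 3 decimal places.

ρ = 1 − 6Σd² / [n(n²−1)] = 1 − 6×224 / (10×99)
  = 1 − 1344/990 = 1 − 1.3576 ≈ -0.358

-0.358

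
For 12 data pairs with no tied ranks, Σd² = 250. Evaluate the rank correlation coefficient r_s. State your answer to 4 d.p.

0.1259

ρ = 1 − 6Σd² / [n(n²−1)] = 1 − 6×250 / (12×143)
  = 1 − 1500/1716 = 1 − 0.87413 ≈ 0.1259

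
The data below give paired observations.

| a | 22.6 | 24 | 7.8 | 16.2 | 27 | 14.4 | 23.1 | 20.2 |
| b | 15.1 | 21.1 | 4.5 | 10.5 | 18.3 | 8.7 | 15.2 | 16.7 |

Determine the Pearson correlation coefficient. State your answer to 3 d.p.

n = 8, Σa = 155.3, Σb = 110.1, Σa² = 3288.05, Σb² = 1724.23, Σab = 2360.7
nΣab − ΣaΣb = 18885.6 − 17098.53 = 1787.07
nΣa² − (Σa)² = 26304.4 − 24118.09 = 2186.31; nΣb² − (Σb)² = 13793.84 − 12122.01 = 1671.83
r = 1787.07 / √(2186.31 × 1671.83) = 1787.07 / 1911.8417 ≈ 0.935

0.935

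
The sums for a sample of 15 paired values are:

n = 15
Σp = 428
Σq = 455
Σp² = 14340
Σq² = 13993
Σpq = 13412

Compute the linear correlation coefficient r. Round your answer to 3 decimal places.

0.673

r = (nΣpq − ΣpΣq) / √[(nΣp² − (Σp)²)(nΣq² − (Σq)²)]
Numerator: 15×13412 − 428×455 = 6440
Denominator: √[(215100 − 183184)(209895 − 207025)] = √[31916 × 2870] = 9570.7325
r = 6440 / 9570.7325 ≈ 0.673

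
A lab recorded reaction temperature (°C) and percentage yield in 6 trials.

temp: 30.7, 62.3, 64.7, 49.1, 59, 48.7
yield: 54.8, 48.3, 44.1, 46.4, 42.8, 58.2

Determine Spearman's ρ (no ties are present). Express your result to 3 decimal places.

-0.657

Rank temp: 1, 5, 6, 3, 4, 2
Rank yield: 5, 4, 2, 3, 1, 6
d = rank(temp) − rank(yield): -4, 1, 4, 0, 3, -4; Σd² = 58
ρ = 1 − 6Σd² / [n(n²−1)] = 1 − 6×58 / (6×35) = 1 − 348/210 ≈ -0.657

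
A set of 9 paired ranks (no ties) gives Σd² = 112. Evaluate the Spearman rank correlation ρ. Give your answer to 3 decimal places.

ρ = 1 − 6Σd² / [n(n²−1)] = 1 − 6×112 / (9×80)
  = 1 − 672/720 = 1 − 0.9333 ≈ 0.067

0.067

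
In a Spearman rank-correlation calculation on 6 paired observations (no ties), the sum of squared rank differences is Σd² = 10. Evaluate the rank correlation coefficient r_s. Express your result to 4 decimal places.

0.7143

ρ = 1 − 6Σd² / [n(n²−1)] = 1 − 6×10 / (6×35)
  = 1 − 60/210 = 1 − 0.28571 ≈ 0.7143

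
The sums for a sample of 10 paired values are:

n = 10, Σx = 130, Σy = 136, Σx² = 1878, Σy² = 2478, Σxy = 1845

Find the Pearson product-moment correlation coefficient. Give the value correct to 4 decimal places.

0.2240

r = (nΣxy − ΣxΣy) / √[(nΣx² − (Σx)²)(nΣy² − (Σy)²)]
Numerator: 10×1845 − 130×136 = 770
Denominator: √[(18780 − 16900)(24780 − 18496)] = √[1880 × 6284] = 3437.1383
r = 770 / 3437.1383 ≈ 0.2240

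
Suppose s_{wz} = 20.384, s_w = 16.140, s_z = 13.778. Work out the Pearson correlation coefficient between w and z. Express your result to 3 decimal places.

r = Cov(w,z) / (s_w · s_z) = 20.384 / (16.140 × 13.778)
  = 20.384 / 222.3769 ≈ 0.092

0.092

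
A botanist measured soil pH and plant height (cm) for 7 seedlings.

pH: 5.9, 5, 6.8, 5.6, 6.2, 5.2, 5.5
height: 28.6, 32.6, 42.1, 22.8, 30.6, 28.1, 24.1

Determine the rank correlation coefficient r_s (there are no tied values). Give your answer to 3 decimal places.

Rank pH: 5, 1, 7, 4, 6, 2, 3
Rank height: 4, 6, 7, 1, 5, 3, 2
d = rank(pH) − rank(height): 1, -5, 0, 3, 1, -1, 1; Σd² = 38
ρ = 1 − 6Σd² / [n(n²−1)] = 1 − 6×38 / (7×48) = 1 − 228/336 ≈ 0.321

0.321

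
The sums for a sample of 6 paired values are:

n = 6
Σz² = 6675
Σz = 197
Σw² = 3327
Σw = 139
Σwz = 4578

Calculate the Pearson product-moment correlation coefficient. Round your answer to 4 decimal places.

0.0953

r = (nΣwz − ΣwΣz) / √[(nΣw² − (Σw)²)(nΣz² − (Σz)²)]
Numerator: 6×4578 − 139×197 = 85
Denominator: √[(19962 − 19321)(40050 − 38809)] = √[641 × 1241] = 891.8974
r = 85 / 891.8974 ≈ 0.0953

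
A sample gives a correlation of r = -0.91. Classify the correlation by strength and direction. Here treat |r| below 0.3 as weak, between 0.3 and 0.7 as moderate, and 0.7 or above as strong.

r = -0.91 < 0 so the relationship is negative.
|r| = 0.91, which falls in the strong range.

strong negative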